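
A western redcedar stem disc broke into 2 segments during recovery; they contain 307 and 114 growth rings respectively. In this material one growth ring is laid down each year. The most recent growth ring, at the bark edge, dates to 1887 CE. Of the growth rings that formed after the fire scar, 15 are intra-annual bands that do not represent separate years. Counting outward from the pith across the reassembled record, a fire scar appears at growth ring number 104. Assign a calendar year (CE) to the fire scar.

1585 CE

Total growth rings = 307 + 114 = 421.
421 − 104 = 317 growth rings lie beyond the fire scar toward the bark edge.
Excluding 15 false growth rings: 317 − 15 = 302.
The growth ring at the bark edge is 1887 CE, so the fire scar dates to 1887 − 302 = 1585 CE.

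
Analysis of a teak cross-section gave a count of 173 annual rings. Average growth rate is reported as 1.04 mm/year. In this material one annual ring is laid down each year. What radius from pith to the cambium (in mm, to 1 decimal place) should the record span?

179.9 mm

173 years of growth are recorded.
Predicted length = 1.04 mm/year × 173 years = 179.9 mm.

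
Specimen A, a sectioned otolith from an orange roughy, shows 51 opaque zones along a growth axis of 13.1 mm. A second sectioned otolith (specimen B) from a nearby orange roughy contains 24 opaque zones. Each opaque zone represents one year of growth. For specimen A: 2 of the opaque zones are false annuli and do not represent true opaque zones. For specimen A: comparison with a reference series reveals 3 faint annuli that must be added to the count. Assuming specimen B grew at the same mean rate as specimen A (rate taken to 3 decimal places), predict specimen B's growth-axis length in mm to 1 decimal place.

Specimen A: adjusted count: 51 − 2 + 3 = 52 opaque zones.
A: Mean rate = 13.1 mm / 52 years ≈ 0.252 mm/yr.
For B, 0.252 mm/year × 24 years = 6.0 mm.

6.0 mm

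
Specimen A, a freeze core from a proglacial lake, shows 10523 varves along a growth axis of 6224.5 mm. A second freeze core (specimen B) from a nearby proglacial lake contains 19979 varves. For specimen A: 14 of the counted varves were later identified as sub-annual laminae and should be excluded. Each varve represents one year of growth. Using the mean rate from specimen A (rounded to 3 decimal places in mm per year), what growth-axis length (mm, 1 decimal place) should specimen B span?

11827.6 mm

Specimen A: adjusted count: 10523 − 14 = 10509 varves.
A: 6224.5 mm over 10509 years gives 6224.5 / 10509 ≈ 0.592 mm/yr.
B's length ≈ 0.592 × 19979 = 11827.6 mm.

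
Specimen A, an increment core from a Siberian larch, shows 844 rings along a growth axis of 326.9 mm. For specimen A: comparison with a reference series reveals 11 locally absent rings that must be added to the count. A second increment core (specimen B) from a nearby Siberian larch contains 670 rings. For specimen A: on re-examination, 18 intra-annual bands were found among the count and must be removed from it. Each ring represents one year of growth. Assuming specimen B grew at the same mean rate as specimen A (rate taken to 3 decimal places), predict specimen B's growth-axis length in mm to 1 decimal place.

Specimen A: adjusted count: 844 − 18 + 11 = 837 rings.
A: Extension rate ≈ 326.9 / 837 = 0.391 mm/year.
B's length ≈ 0.391 × 670 = 262.0 mm.

262.0 mm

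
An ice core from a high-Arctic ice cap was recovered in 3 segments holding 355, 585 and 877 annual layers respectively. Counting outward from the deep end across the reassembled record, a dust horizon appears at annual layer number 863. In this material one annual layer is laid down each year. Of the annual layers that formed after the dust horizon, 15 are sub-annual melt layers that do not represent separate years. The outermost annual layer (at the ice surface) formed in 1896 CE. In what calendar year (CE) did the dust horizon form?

Total annual layers = 355 + 585 + 877 = 1817.
Between annual layer 863 and the ice surface there are 1817 − 863 = 954 annual layers.
Excluding 15 false annual layers: 954 − 15 = 939.
Counting back 939 years from 1896 CE places the dust horizon in 1896 − 939 = 957 CE.

957 CE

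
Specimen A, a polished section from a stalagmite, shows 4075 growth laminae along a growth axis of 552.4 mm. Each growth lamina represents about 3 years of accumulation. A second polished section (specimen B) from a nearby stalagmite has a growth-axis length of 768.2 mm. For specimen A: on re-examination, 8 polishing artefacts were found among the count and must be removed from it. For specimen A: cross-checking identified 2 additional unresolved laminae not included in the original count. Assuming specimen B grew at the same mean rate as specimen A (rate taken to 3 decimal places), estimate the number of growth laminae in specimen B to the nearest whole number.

5690 growth laminae

Specimen A: correcting the raw count gives 4075 − 8 + 2 = 4069 true growth laminae.
Specimen A: multiplying by 3 years per growth lamina: 4069 × 3 = 12207 years.
A: Mean rate = 552.4 mm / 12207 years ≈ 0.045 mm per year.
Specimen B: 768.2 mm / 0.045 mm per year = 17071.11 years; at 3 years per growth lamina that is 17071.11 / 3 ≈ 5690 growth laminae.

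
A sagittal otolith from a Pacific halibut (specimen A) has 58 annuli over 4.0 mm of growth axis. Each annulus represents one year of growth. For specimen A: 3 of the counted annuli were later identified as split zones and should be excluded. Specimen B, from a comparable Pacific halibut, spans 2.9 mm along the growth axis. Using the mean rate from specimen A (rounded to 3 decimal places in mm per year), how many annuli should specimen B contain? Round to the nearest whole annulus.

40 annuli

Specimen A: after corrections the count is 58 − 3 = 55 annuli.
A: 4.0 mm over 55 years gives 4.0 / 55 ≈ 0.073 mm/yr.
Specimen B: 2.9 mm / 0.073 mm per year = 39.73 years ≈ 40 annuli.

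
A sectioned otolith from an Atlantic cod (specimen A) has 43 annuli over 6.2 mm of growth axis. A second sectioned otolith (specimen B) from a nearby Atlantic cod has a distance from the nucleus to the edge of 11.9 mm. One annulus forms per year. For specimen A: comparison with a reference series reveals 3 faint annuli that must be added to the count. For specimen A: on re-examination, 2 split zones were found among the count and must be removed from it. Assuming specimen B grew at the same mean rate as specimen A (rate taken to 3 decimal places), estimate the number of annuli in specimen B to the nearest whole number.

84 annuli

Specimen A: true annulus count = 43 − 2 + 3 = 44.
A: Mean rate = 6.2 mm / 44 years ≈ 0.141 mm/yr.
B spans 11.9 / 0.141 = 84.40 years ≈ 84 annuli.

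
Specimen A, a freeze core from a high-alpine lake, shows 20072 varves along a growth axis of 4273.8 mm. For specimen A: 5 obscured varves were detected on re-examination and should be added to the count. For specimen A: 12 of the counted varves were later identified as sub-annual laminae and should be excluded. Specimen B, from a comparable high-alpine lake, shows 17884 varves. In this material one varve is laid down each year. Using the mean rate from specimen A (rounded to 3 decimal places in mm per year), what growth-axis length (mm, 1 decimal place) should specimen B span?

3809.3 mm

Specimen A: after corrections the count is 20072 − 12 + 5 = 20065 varves.
A: Mean rate = 4273.8 mm / 20065 years ≈ 0.213 mm per year.
Length of B = 0.213 × 17884 = 3809.3 mm.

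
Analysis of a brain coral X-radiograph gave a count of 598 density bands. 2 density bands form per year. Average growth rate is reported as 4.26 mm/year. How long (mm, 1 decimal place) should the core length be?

With 2 density bands per year, 598 / 2 = 299 years.
Predicted length = 4.26 mm/year × 299 years = 1273.7 mm.

1273.7 mm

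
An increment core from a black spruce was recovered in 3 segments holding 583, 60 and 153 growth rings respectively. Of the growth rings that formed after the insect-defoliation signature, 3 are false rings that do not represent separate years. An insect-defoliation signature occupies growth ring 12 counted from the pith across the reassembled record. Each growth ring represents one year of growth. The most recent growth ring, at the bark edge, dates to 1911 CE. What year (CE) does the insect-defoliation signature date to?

1130 CE

Total growth rings = 583 + 60 + 153 = 796.
796 − 12 = 784 growth rings lie beyond the insect-defoliation signature toward the bark edge.
Excluding 3 false growth rings: 784 − 3 = 781.
Counting back 781 years from 1911 CE places the insect-defoliation signature in 1911 − 781 = 1130 CE.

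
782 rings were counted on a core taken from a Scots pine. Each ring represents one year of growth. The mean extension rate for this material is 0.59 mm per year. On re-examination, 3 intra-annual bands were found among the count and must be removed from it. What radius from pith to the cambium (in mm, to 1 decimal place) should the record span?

459.6 mm

After corrections the count is 782 − 3 = 779 rings.
779 years at 0.59 mm/year gives 0.59 × 779 = 459.6 mm.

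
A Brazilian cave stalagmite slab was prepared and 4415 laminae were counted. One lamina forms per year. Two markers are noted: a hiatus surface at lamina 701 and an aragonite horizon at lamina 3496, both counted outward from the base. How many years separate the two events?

Separation: 3496 − 701 = 2795 laminae.
One lamina per year makes the interval 2795 years.

2795 years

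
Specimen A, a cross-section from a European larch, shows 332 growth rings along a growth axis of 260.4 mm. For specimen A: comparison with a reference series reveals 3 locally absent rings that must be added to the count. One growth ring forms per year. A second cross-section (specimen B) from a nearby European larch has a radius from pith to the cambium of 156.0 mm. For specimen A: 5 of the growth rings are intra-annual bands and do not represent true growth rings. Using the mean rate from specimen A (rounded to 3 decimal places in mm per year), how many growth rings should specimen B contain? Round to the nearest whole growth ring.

Specimen A: correcting the raw count gives 332 − 5 + 3 = 330 true growth rings.
A: 260.4 mm over 330 years gives 260.4 / 330 ≈ 0.789 mm per year.
Specimen B: 156.0 mm / 0.789 mm per year = 197.72 years ≈ 198 growth rings.

198 growth rings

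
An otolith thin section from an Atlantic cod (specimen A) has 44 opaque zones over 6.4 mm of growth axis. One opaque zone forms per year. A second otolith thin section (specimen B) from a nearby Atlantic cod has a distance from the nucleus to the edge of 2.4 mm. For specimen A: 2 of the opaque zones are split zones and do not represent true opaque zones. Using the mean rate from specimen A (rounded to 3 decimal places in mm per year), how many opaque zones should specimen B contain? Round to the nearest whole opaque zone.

Specimen A: adjusted count: 44 − 2 = 42 opaque zones.
A: 6.4 mm over 42 years gives 6.4 / 42 ≈ 0.152 mm/yr.
Specimen B: 2.4 mm / 0.152 mm per year = 15.79 years ≈ 16 opaque zones.

16 opaque zones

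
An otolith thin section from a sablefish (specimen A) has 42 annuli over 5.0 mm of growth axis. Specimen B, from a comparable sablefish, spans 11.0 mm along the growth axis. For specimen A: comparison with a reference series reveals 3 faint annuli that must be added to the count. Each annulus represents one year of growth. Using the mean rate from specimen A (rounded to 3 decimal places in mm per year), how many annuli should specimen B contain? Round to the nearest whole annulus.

99 annuli

Specimen A: correcting the raw count gives 42 + 3 = 45 true annuli.
A: 5.0 mm over 45 years gives 5.0 / 45 ≈ 0.111 mm/year.
B spans 11.0 / 0.111 = 99.10 years ≈ 99 annuli.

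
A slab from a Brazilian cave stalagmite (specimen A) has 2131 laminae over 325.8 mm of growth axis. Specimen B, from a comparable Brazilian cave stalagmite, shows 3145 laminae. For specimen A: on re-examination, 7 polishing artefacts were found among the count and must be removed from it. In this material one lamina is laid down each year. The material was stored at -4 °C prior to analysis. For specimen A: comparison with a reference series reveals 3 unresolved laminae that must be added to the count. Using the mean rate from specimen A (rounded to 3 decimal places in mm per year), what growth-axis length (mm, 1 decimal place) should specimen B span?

Specimen A: correcting the raw count gives 2131 − 7 + 3 = 2127 true laminae.
A: 325.8 mm over 2127 years gives 325.8 / 2127 ≈ 0.153 mm/yr.
For B, 0.153 mm/year × 3145 years = 481.2 mm.

481.2 mm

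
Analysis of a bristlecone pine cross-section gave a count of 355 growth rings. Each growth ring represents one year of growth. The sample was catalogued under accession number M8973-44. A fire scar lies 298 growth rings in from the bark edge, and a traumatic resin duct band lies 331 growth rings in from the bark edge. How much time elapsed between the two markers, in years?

The two markers are separated by 331 − 298 = 33 growth rings.
One growth ring per year makes the interval 33 years.

33 years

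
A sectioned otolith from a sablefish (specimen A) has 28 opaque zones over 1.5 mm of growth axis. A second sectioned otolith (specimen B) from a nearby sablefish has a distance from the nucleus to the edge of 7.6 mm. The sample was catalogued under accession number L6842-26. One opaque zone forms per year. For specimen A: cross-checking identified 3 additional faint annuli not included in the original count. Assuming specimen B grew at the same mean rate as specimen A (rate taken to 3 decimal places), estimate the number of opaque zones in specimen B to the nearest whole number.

Specimen A: adjusted count: 28 + 3 = 31 opaque zones.
A: 1.5 mm over 31 years gives 1.5 / 31 ≈ 0.048 mm/yr.
For B, 7.6 / 0.048 = 158.33 years ≈ 158 opaque zones.

158 opaque zones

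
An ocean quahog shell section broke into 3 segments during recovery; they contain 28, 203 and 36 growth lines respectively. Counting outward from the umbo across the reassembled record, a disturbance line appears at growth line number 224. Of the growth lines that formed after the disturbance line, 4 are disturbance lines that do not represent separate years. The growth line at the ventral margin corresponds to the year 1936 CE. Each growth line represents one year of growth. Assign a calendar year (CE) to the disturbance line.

1897 CE

Total growth lines = 28 + 203 + 36 = 267.
The disturbance line sits at growth line 224 from the umbo, so 267 − 224 = 43 growth lines formed after it.
43 − 4 false = 39 true growth lines after the disturbance line.
1936 − 39 = 1897 CE.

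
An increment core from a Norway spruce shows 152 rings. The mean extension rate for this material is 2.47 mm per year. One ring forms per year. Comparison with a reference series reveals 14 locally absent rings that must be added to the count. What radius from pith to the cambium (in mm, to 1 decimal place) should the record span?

410.0 mm

True ring count = 152 + 14 = 166.
Predicted length = 2.47 mm/year × 166 years = 410.0 mm.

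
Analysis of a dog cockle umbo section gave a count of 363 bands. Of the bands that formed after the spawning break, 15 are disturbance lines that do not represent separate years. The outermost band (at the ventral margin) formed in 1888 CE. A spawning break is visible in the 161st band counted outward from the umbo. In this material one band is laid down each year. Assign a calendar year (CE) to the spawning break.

The spawning break sits at band 161 from the umbo, so 363 − 161 = 202 bands formed after it.
Removing the 15 false bands leaves 202 − 15 = 187 true bands beyond the spawning break.
The band at the ventral margin is 1888 CE, so the spawning break dates to 1888 − 187 = 1701 CE.

1701 CE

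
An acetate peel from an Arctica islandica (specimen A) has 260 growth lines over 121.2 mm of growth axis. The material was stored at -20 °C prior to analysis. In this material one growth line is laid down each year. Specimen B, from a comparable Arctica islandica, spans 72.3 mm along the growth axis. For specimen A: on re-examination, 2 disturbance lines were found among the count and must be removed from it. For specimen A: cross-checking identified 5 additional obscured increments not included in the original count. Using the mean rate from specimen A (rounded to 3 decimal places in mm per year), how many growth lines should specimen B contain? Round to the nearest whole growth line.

157 growth lines

Specimen A: adjusted count: 260 − 2 + 5 = 263 growth lines.
A: 121.2 mm over 263 years gives 121.2 / 263 ≈ 0.461 mm/year.
For B, 72.3 / 0.461 = 156.83 years ≈ 157 growth lines.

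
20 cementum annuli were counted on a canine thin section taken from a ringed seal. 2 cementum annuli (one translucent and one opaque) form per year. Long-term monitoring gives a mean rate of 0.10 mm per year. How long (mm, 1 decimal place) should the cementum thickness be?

1.0 mm

Dividing by 2 cementum annuli per year: 20 / 2 = 10 years.
10 years at 0.10 mm/year gives 0.10 × 10 = 1.0 mm.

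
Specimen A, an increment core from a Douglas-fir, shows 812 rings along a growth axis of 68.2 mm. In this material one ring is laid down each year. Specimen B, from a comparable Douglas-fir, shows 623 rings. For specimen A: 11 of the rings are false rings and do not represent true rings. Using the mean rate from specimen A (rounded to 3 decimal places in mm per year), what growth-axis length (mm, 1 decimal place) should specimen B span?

Specimen A: true ring count = 812 − 11 = 801.
A: Mean rate = 68.2 mm / 801 years ≈ 0.085 mm per year.
B's length ≈ 0.085 × 623 = 53.0 mm.

53.0 mm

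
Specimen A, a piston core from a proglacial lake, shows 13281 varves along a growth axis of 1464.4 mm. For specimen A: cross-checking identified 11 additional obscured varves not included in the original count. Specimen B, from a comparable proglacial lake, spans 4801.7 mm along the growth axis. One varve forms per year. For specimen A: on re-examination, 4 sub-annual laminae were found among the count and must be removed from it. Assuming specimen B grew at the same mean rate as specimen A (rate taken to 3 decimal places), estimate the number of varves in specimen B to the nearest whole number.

Specimen A: after corrections the count is 13281 − 4 + 11 = 13288 varves.
A: Mean rate = 1464.4 mm / 13288 years ≈ 0.110 mm/yr.
Specimen B: 4801.7 mm / 0.110 mm per year = 43651.82 years ≈ 43652 varves.

43652 varves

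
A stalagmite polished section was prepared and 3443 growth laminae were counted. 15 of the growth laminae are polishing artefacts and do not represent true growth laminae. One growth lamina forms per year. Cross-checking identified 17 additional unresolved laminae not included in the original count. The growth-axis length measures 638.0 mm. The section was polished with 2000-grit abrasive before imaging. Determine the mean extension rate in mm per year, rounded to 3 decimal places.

0.185 mm per year

After corrections the count is 3443 − 15 + 17 = 3445 growth laminae.
Extension rate ≈ 638.0 / 3445 = 0.185 mm per year.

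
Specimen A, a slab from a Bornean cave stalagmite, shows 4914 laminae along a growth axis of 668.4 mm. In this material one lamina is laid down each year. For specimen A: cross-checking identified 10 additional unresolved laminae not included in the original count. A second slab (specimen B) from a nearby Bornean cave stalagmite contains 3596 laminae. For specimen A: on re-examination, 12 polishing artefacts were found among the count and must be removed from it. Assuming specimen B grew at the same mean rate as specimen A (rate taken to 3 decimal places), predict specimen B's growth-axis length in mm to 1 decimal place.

Specimen A: correcting the raw count gives 4914 − 12 + 10 = 4912 true laminae.
A: Mean rate = 668.4 mm / 4912 years ≈ 0.136 mm per year.
Length of B = 0.136 × 3596 = 489.1 mm.

489.1 mm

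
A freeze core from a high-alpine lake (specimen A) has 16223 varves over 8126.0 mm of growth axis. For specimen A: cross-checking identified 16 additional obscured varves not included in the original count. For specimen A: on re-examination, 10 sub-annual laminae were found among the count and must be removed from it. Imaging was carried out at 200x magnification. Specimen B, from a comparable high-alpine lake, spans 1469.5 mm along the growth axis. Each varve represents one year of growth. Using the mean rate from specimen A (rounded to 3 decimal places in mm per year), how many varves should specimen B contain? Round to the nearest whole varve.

Specimen A: adjusted count: 16223 − 10 + 16 = 16229 varves.
A: Mean rate = 8126.0 mm / 16229 years ≈ 0.501 mm/year.
Specimen B: 1469.5 mm / 0.501 mm per year = 2933.13 years ≈ 2933 varves.

2933 varves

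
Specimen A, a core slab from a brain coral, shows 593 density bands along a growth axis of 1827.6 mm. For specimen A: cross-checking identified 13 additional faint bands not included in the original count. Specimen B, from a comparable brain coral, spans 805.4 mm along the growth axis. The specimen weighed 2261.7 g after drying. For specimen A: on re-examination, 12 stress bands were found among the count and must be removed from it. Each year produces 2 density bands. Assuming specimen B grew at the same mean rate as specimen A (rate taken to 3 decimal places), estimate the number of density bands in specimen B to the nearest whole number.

262 density bands

Specimen A: after corrections the count is 593 − 12 + 13 = 594 density bands.
Specimen A: with 2 density bands per year, 594 / 2 = 297 years.
A: Extension rate ≈ 1827.6 / 297 = 6.154 mm/yr.
B spans 805.4 / 6.154 = 130.87 years; at 2 density bands per year that is 130.87 × 2 ≈ 262 density bands.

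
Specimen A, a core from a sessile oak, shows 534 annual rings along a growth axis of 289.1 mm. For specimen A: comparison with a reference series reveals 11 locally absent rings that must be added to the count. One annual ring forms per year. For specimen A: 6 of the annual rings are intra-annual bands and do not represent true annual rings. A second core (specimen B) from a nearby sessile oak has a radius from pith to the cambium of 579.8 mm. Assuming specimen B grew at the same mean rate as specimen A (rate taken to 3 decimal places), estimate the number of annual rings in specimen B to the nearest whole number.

Specimen A: after corrections the count is 534 − 6 + 11 = 539 annual rings.
A: Extension rate ≈ 289.1 / 539 = 0.536 mm/yr.
B spans 579.8 / 0.536 = 1081.72 years ≈ 1082 annual rings.

1082 annual rings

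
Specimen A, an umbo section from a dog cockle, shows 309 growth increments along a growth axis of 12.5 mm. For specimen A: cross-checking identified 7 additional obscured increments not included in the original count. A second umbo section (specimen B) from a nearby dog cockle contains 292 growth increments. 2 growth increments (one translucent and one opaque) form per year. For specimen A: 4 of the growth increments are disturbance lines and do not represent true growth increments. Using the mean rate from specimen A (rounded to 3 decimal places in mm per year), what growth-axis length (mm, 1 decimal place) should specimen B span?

Specimen A: correcting the raw count gives 309 − 4 + 7 = 312 true growth increments.
Specimen A: with 2 growth increments per year, 312 / 2 = 156 years.
A: Mean rate = 12.5 mm / 156 years ≈ 0.080 mm/year.
Specimen B: 292 growth increments at 2 per year is 292 / 2 = 146 years. For B, 0.080 mm/year × 146 years = 11.7 mm.

11.7 mm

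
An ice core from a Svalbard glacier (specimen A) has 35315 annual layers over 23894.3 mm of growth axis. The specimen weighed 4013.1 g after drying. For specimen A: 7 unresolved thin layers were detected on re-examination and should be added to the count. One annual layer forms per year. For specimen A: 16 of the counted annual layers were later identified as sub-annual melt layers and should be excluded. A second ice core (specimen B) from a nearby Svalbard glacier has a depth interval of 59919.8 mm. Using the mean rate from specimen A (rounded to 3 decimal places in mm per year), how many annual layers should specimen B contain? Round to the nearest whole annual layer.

Specimen A: true annual layer count = 35315 − 16 + 7 = 35306.
A: Extension rate ≈ 23894.3 / 35306 = 0.677 mm/yr.
B spans 59919.8 / 0.677 = 88507.83 years ≈ 88508 annual layers.

88508 annual layers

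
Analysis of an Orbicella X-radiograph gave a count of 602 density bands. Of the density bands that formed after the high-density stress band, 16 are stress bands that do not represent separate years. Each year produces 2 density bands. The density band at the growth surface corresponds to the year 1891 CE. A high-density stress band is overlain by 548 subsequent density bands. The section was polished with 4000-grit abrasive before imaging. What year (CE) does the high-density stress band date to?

548 density bands formed after the high-density stress band.
Removing the 16 false density bands leaves 548 − 16 = 532 true density bands beyond the high-density stress band.
Dividing by 2 density bands per year: 532 / 2 = 266 years.
The density band at the growth surface is 1891 CE, so the high-density stress band dates to 1891 − 266 = 1625 CE.

1625 CE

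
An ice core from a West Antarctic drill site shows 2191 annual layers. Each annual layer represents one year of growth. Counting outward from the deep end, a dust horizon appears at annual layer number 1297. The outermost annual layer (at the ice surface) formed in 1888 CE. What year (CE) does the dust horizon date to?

Between annual layer 1297 and the ice surface there are 2191 − 1297 = 894 annual layers.
Counting back 894 years from 1888 CE places the dust horizon in 1888 − 894 = 994 CE.

994 CE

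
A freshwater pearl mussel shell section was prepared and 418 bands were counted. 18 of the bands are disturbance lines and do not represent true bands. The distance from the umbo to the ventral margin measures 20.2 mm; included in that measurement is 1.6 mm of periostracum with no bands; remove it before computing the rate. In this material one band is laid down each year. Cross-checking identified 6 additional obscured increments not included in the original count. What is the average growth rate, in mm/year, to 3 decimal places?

0.046 mm/year

True band count = 418 − 18 + 6 = 406.
Net length = 20.2 − 1.6 = 18.6 mm.
18.6 mm over 406 years gives 18.6 / 406 ≈ 0.046 mm/year.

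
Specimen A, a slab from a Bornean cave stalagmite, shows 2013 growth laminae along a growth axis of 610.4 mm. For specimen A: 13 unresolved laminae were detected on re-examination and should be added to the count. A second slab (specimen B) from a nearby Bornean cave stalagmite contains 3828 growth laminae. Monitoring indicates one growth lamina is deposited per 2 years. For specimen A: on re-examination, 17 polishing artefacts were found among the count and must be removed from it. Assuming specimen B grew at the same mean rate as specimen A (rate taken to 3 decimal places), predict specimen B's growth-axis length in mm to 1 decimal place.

1163.7 mm

Specimen A: correcting the raw count gives 2013 − 17 + 13 = 2009 true growth laminae.
Specimen A: 2009 growth laminae at 2 years each span 2009 × 2 = 4018 years.
A: 610.4 mm over 4018 years gives 610.4 / 4018 ≈ 0.152 mm per year.
Specimen B: multiplying by 2 years per growth lamina: 3828 × 2 = 7656 years. Length of B = 0.152 × 7656 = 1163.7 mm.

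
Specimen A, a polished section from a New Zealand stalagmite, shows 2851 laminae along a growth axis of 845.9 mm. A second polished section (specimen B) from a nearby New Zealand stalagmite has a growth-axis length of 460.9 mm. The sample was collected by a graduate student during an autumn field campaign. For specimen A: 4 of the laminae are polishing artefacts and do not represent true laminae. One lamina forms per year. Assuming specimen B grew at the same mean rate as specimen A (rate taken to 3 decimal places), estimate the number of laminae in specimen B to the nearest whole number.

1552 laminae

Specimen A: after corrections the count is 2851 − 4 = 2847 laminae.
A: 845.9 mm over 2847 years gives 845.9 / 2847 ≈ 0.297 mm per year.
For B, 460.9 / 0.297 = 1551.85 years ≈ 1552 laminae.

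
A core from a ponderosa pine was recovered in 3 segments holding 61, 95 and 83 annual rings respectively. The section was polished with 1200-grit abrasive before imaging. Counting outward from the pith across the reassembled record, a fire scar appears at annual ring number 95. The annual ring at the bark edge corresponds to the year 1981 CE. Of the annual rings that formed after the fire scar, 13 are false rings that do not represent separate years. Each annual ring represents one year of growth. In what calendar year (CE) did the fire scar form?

1850 CE

Total annual rings = 61 + 95 + 83 = 239.
Between annual ring 95 and the bark edge there are 239 − 95 = 144 annual rings.
144 − 13 false = 131 true annual rings after the fire scar.
1981 − 131 = 1850 CE.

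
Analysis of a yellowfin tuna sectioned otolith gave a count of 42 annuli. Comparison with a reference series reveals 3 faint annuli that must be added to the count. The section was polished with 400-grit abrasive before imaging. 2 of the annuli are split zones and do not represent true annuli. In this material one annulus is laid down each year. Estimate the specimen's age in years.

43 years

True annulus count = 42 − 2 + 3 = 43.
At one annulus per year, that is 43 years.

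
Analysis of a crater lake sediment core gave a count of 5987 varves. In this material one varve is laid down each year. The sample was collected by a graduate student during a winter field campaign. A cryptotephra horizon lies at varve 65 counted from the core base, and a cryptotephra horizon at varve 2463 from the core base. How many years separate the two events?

2398 years

2463 − 65 = 2398 varves lie between the two events.
One varve per year makes the interval 2398 years.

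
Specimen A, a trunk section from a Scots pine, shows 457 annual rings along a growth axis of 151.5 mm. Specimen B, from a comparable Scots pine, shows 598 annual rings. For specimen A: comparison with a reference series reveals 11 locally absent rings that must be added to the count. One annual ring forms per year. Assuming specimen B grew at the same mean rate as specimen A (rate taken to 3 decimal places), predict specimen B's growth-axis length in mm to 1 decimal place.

193.8 mm

Specimen A: after corrections the count is 457 + 11 = 468 annual rings.
A: Mean rate = 151.5 mm / 468 years ≈ 0.324 mm/year.
Length of B = 0.324 × 598 = 193.8 mm.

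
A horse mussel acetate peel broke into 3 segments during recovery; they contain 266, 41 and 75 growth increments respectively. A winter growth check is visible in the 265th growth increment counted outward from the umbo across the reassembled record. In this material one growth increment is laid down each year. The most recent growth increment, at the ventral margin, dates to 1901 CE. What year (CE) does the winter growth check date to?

Total growth increments = 266 + 41 + 75 = 382.
Between growth increment 265 and the ventral margin there are 382 − 265 = 117 growth increments.
Counting back 117 years from 1901 CE places the winter growth check in 1901 − 117 = 1784 CE.

1784 CE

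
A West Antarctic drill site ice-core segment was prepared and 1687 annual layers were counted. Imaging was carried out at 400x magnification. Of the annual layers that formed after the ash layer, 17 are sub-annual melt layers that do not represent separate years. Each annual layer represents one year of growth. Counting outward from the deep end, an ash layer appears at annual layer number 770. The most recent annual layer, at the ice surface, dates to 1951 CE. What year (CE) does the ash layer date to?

Between annual layer 770 and the ice surface there are 1687 − 770 = 917 annual layers.
917 − 17 false = 900 true annual layers after the ash layer.
The annual layer at the ice surface is 1951 CE, so the ash layer dates to 1951 − 900 = 1051 CE.

1051 CE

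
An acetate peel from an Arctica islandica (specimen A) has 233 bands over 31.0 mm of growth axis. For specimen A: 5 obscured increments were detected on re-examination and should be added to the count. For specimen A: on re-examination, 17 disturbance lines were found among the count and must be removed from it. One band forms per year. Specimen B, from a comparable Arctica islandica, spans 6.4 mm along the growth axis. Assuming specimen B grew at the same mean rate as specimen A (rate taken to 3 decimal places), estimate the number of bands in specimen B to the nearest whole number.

Specimen A: correcting the raw count gives 233 − 17 + 5 = 221 true bands.
A: 31.0 mm over 221 years gives 31.0 / 221 ≈ 0.140 mm/yr.
B spans 6.4 / 0.140 = 45.71 years ≈ 46 bands.

46 bands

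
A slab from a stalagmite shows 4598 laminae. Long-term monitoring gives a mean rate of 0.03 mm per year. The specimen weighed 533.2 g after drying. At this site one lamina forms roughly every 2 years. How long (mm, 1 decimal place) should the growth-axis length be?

4598 laminae at 2 years each span 4598 × 2 = 9196 years.
Length ≈ 0.03 × 9196 = 275.9 mm.

275.9 mm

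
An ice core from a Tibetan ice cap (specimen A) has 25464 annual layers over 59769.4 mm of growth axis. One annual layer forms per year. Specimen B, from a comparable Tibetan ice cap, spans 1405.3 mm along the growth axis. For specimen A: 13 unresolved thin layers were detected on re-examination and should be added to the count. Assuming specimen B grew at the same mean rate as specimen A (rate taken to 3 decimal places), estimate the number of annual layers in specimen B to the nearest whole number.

Specimen A: correcting the raw count gives 25464 + 13 = 25477 true annual layers.
A: Mean rate = 59769.4 mm / 25477 years ≈ 2.346 mm per year.
For B, 1405.3 / 2.346 = 599.02 years ≈ 599 annual layers.

599 annual layers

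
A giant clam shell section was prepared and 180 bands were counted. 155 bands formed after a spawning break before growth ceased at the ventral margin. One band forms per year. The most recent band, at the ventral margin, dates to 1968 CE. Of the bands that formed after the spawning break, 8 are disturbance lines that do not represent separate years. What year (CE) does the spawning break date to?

155 bands post-date the spawning break.
Excluding 8 false bands: 155 − 8 = 147.
Counting back 147 years from 1968 CE places the spawning break in 1968 − 147 = 1821 CE.

1821 CE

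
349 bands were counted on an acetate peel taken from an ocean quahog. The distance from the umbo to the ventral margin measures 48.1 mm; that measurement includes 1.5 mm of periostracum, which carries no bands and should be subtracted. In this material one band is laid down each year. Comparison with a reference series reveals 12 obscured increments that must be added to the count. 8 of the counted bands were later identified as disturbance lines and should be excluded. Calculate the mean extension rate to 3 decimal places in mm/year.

0.132 mm/year

True band count = 349 − 8 + 12 = 353.
Removing the 1.5 mm offcut leaves 48.1 − 1.5 = 46.6 mm.
Extension rate ≈ 46.6 / 353 = 0.132 mm/year.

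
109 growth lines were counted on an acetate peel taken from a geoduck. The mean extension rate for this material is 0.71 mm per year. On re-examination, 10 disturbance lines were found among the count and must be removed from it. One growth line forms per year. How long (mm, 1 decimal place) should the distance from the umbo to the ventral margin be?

70.3 mm

Correcting the raw count gives 109 − 10 = 99 true growth lines.
Length ≈ 0.71 × 99 = 70.3 mm.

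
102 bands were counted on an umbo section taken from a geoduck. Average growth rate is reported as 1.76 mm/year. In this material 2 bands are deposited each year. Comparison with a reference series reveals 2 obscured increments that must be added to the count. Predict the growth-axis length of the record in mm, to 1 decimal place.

91.5 mm

After corrections the count is 102 + 2 = 104 bands.
With 2 bands per year, 104 / 2 = 52 years.
Length ≈ 1.76 × 52 = 91.5 mm.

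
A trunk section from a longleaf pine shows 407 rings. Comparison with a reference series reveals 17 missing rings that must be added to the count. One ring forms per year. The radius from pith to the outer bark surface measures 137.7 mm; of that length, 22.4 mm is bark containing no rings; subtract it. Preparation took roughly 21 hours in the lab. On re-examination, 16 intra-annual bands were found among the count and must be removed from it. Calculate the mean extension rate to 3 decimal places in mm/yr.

True ring count = 407 − 16 + 17 = 408.
Net length = 137.7 − 22.4 = 115.3 mm.
115.3 mm over 408 years gives 115.3 / 408 ≈ 0.283 mm/yr.

0.283 mm/yr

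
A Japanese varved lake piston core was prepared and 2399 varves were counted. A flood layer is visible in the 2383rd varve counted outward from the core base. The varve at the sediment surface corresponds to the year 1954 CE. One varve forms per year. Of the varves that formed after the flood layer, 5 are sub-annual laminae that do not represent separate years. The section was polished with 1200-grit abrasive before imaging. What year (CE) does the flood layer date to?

1943 CE

2399 − 2383 = 16 varves lie beyond the flood layer toward the sediment surface.
Excluding 5 false varves: 16 − 5 = 11.
The varve at the sediment surface is 1954 CE, so the flood layer dates to 1954 − 11 = 1943 CE.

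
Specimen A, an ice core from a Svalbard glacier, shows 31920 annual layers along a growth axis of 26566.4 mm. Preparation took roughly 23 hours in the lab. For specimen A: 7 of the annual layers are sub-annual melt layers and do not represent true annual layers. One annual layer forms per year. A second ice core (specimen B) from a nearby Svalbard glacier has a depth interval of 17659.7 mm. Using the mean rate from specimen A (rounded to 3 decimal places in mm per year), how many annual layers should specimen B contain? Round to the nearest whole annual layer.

21226 annual layers

Specimen A: true annual layer count = 31920 − 7 = 31913.
A: 26566.4 mm over 31913 years gives 26566.4 / 31913 ≈ 0.832 mm/yr.
Specimen B: 17659.7 mm / 0.832 mm per year = 21225.60 years ≈ 21226 annual layers.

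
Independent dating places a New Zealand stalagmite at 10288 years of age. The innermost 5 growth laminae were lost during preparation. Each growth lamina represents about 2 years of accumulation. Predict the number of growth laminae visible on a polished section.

At 2 years per growth lamina, 10288 / 2 = 5144 growth laminae are expected.
Less the 5 uncaptured growth laminae: 5144 − 5 = 5139.

5139 growth laminae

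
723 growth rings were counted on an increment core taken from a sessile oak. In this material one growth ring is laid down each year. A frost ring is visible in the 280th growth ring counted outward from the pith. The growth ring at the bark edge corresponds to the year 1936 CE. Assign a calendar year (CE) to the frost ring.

1493 CE

Between growth ring 280 and the bark edge there are 723 − 280 = 443 growth rings.
1936 − 443 = 1493 CE.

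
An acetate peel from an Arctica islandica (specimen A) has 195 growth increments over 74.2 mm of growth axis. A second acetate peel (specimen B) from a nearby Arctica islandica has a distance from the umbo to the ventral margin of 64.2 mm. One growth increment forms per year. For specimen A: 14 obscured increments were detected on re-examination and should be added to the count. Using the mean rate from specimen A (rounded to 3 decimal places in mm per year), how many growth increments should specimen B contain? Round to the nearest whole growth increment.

181 growth increments

Specimen A: true growth increment count = 195 + 14 = 209.
A: Mean rate = 74.2 mm / 209 years ≈ 0.355 mm/year.
B spans 64.2 / 0.355 = 180.85 years ≈ 181 growth increments.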